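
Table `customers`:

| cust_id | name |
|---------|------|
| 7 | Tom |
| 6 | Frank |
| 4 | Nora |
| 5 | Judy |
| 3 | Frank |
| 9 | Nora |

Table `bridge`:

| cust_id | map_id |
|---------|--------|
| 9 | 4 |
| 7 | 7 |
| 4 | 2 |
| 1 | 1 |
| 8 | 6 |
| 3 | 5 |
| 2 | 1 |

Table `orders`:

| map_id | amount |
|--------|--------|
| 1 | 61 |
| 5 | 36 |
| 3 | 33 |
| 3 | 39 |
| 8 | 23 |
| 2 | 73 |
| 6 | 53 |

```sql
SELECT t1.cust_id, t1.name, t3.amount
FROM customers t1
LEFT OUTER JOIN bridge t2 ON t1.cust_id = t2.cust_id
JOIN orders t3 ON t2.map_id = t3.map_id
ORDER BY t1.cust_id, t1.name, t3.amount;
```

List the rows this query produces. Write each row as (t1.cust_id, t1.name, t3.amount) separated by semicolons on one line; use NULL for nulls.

Joins associate left-to-right: customers LEFT JOIN bridge on cust_id gives 6 intermediate row(s).
Then INNER JOIN `orders t3` on map_id: keep only rows whose t2.map_id appears in t3.

(3, Frank, 36); (4, Nora, 73)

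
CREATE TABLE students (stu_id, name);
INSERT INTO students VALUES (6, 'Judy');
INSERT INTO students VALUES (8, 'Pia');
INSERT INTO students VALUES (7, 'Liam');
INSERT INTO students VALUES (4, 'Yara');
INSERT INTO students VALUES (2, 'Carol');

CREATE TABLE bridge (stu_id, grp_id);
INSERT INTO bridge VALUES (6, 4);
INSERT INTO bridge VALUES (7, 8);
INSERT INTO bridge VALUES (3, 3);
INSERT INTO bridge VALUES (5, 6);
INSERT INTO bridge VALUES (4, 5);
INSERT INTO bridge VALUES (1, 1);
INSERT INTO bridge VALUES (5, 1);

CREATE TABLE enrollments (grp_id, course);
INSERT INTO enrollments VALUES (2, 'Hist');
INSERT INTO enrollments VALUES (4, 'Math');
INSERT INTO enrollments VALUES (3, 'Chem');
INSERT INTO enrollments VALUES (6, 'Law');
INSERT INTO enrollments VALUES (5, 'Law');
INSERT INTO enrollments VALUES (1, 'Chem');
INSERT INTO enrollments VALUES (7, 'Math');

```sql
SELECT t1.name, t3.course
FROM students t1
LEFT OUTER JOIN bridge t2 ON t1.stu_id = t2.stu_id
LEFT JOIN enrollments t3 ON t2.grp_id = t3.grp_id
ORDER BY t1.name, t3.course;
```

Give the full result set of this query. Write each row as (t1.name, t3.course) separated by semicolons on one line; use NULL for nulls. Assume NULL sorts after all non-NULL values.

(Carol, NULL); (Judy, Math); (Liam, NULL); (Pia, NULL); (Yara, Law)

Joins associate left-to-right: students LEFT JOIN bridge on stu_id gives 5 intermediate row(s).
Then LEFT JOIN `enrollments t3` on grp_id: each of those 5 rows is kept; rows whose t2.grp_id has no match in t3 get NULL for t3's columns.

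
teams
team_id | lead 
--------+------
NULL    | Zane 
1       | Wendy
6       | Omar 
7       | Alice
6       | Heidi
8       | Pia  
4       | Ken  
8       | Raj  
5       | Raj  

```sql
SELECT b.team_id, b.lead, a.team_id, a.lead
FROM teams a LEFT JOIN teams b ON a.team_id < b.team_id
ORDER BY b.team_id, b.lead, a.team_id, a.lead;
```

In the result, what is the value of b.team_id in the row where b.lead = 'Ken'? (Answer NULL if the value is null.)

4

LEFT JOIN keeps every row from `teams a`; unmatched rows get NULL for `teams b`'s columns.
Matching on a.team_id < b.team_id. A NULL in a compared column never satisfies the condition.
- a row (team_id=NULL): no match → kept, b columns NULL.
- a row (team_id=1): matches 7 b row(s) → 7 output row(s).
- a row (team_id=6): matches 3 b row(s) → 3 output row(s).
- a row (team_id=7): matches 2 b row(s) → 2 output row(s).
- a row (team_id=6): matches 3 b row(s) → 3 output row(s).
- a row (team_id=8): no match → kept, b columns NULL.
- a row (team_id=4): matches 6 b row(s) → 6 output row(s).
- a row (team_id=8): no match → kept, b columns NULL.
- a row (team_id=5): matches 5 b row(s) → 5 output row(s).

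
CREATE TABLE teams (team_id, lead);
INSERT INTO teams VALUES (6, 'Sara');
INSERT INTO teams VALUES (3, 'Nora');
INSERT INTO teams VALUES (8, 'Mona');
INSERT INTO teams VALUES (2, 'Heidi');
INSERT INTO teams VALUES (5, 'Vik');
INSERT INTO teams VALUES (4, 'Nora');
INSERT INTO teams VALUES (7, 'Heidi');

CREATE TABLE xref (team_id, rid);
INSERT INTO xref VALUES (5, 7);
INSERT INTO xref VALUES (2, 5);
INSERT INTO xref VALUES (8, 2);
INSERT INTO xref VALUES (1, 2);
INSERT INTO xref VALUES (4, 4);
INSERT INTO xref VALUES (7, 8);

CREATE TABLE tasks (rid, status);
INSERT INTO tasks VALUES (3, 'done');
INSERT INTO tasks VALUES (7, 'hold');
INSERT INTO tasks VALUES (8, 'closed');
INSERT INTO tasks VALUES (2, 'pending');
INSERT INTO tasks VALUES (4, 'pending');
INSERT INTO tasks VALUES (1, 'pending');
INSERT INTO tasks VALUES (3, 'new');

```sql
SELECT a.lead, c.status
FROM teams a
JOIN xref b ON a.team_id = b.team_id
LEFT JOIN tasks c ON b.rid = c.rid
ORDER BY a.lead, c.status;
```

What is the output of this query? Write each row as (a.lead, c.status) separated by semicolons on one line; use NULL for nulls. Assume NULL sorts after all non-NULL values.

(Heidi, closed); (Heidi, NULL); (Mona, pending); (Nora, pending); (Vik, hold)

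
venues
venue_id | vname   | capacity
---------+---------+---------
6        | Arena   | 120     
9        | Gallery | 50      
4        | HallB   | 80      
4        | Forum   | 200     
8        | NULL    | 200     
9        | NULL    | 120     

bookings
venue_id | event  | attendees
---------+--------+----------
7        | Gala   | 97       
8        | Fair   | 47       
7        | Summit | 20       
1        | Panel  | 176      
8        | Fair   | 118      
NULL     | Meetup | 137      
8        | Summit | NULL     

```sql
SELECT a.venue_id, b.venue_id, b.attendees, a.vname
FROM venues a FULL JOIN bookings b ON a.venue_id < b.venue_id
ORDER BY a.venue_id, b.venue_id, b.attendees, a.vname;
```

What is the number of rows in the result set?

FULL OUTER JOIN keeps every row from both sides; unmatched rows get NULL for the other side's columns.
Matching on a.venue_id < b.venue_id. A NULL in a compared column never satisfies the condition.
- a row (venue_id=6): matches 5 b row(s) → 5 output row(s).
- a row (venue_id=9): no match → kept, b columns NULL.
- a row (venue_id=4): matches 5 b row(s) → 5 output row(s).
- a row (venue_id=4): matches 5 b row(s) → 5 output row(s).
- a row (venue_id=8): no match → kept, b columns NULL.
- a row (venue_id=9): no match → kept, b columns NULL.
- plus 2 unmatched b row(s), each kept with NULL a columns.
Total: 15 matched + 5 padded = 20 rows.

20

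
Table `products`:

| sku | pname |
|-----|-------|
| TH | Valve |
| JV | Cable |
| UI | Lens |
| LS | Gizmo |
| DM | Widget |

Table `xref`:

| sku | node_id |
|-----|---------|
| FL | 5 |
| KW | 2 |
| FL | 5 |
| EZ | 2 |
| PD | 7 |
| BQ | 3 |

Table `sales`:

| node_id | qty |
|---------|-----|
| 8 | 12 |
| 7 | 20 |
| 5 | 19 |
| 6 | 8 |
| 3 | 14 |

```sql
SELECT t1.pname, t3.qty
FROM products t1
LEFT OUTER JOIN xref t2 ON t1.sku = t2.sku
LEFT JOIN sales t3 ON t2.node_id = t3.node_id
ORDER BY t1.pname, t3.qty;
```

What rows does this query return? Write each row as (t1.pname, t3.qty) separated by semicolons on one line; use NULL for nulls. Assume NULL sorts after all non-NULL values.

(Cable, NULL); (Gizmo, NULL); (Lens, NULL); (Valve, NULL); (Widget, NULL)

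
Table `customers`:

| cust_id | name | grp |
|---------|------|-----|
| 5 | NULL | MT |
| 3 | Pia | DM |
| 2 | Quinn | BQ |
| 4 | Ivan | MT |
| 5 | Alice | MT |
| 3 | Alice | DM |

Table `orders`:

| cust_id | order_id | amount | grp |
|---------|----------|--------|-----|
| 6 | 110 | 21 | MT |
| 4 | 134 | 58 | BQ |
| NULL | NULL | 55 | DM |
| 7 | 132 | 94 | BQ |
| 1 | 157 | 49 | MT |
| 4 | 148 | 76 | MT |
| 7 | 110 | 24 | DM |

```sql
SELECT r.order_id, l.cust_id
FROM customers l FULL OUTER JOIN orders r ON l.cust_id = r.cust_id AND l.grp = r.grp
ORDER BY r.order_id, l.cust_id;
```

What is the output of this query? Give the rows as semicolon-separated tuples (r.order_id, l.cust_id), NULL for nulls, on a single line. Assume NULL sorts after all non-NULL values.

(110, NULL); (110, NULL); (132, NULL); (134, NULL); (148, 4); (157, NULL); (NULL, 2); (NULL, 3); (NULL, 3); (NULL, 5); (NULL, 5); (NULL, NULL)

FULL OUTER JOIN keeps every row from both sides; unmatched rows get NULL for the other side's columns.
Matching on l.cust_id = r.cust_id AND l.grp = r.grp. A NULL in a compared column never satisfies the condition.
Matched pairs: 1; unmatched l rows kept: 5; unmatched r rows kept: 6.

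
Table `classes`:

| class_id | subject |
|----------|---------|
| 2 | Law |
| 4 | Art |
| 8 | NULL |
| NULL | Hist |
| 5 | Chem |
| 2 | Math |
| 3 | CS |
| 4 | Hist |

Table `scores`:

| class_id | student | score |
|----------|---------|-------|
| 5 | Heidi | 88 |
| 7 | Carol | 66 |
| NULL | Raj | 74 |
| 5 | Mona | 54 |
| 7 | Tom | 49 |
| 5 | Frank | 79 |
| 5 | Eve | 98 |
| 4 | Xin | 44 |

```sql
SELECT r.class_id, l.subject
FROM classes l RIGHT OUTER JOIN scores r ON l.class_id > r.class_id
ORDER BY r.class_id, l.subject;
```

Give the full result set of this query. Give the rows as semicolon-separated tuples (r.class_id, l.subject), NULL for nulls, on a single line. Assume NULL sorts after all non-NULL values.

(4, Chem); (4, NULL); (5, NULL); (5, NULL); (5, NULL); (5, NULL); (7, NULL); (7, NULL); (NULL, NULL)

RIGHT JOIN keeps every row from `scores`; unmatched rows get NULL for `classes`'s columns.
Matching on l.class_id > r.class_id. A NULL in a compared column never satisfies the condition.
- class_id=2: no matching r row.
- class_id=4: no matching r row.
- class_id=8: 7 matching r row(s), so 7 row(s) emitted.
- class_id=NULL: no matching r row.
- class_id=5: 1 matching r row(s), so 1 row(s) emitted.
- class_id=2: no matching r row.
- class_id=3: no matching r row.
- class_id=4: no matching r row.
- plus 1 unmatched r row(s), each kept with NULL l columns.
After projecting and ordering:
r.class_id | l.subject
4 | Chem
4 | NULL
5 | NULL
5 | NULL
5 | NULL
5 | NULL
7 | NULL
7 | NULL
NULL | NULL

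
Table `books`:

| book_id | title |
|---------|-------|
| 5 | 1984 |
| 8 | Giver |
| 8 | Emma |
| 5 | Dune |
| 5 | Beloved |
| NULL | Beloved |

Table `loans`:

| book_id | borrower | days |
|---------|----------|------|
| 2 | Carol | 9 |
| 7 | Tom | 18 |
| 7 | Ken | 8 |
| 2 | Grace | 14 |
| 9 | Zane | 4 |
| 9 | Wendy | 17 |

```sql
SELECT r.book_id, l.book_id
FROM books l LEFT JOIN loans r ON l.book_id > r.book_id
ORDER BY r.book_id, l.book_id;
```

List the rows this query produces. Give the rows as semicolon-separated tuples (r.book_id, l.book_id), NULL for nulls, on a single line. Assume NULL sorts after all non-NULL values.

(2, 5); (2, 5); (2, 5); (2, 5); (2, 5); (2, 5); (2, 8); (2, 8); (2, 8); (2, 8); (7, 8); (7, 8); (7, 8); (7, 8); (NULL, NULL)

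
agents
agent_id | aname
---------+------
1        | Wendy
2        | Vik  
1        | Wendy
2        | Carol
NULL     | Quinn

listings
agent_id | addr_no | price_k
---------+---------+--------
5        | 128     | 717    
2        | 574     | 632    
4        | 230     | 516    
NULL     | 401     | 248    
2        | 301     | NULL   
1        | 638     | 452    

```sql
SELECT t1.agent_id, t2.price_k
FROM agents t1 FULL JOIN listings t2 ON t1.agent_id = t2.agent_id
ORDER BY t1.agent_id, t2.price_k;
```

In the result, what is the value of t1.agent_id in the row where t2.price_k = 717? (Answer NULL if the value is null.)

NULL

FULL OUTER JOIN keeps every row from both sides; unmatched rows get NULL for the other side's columns.
Matching on t1.agent_id = t2.agent_id. A NULL in a compared column never satisfies the condition.
- agent_id=1: 1 matching t2 row(s), so 1 row(s) emitted.
- agent_id=2: 2 matching t2 row(s), so 2 row(s) emitted.
- agent_id=1: 1 matching t2 row(s), so 1 row(s) emitted.
- agent_id=2: 2 matching t2 row(s), so 2 row(s) emitted.
- agent_id=NULL: no t2 row matches, row kept with t2 columns NULL.
- 3 t2 row(s) had no t1 match → kept, t1 columns NULL.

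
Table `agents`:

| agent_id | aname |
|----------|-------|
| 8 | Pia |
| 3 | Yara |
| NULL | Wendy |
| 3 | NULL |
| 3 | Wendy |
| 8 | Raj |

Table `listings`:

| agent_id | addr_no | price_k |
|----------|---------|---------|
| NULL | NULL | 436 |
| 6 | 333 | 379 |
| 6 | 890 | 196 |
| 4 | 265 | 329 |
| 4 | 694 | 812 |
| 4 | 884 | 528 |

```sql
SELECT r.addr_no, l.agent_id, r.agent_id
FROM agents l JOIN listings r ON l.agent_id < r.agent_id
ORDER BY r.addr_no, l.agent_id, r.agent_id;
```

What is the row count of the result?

15

INNER JOIN keeps only pairs where the ON condition holds.
Matching on l.agent_id < r.agent_id. A NULL in a compared column never satisfies the condition.
- l[0] agent_id=8 → no match; dropped.
- l[1] agent_id=3 → 5 match(es) in r → 5 row(s).
- l[2] agent_id=NULL → no match; dropped.
- l[3] agent_id=3 → 5 match(es) in r → 5 row(s).
- l[4] agent_id=3 → 5 match(es) in r → 5 row(s).
- l[5] agent_id=8 → no match; dropped.
Total: 15 rows.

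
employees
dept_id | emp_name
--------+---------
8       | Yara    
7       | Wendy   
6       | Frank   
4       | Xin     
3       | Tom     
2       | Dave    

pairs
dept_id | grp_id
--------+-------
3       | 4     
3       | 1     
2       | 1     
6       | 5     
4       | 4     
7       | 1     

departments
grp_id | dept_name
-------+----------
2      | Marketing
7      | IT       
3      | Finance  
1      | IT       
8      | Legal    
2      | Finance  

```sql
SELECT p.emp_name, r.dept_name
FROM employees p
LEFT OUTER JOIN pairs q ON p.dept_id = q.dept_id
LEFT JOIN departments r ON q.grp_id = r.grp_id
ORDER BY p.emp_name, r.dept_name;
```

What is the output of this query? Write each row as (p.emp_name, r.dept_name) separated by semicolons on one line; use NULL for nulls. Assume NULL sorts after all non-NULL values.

(Dave, IT); (Frank, NULL); (Tom, IT); (Tom, NULL); (Wendy, IT); (Xin, NULL); (Yara, NULL)

Evaluate left to right. First `employees p LEFT JOIN pairs q` on dept_id: 7 row(s).
Then LEFT JOIN `departments r` on grp_id: each of those 7 rows is kept; rows whose q.grp_id has no match in r get NULL for r's columns.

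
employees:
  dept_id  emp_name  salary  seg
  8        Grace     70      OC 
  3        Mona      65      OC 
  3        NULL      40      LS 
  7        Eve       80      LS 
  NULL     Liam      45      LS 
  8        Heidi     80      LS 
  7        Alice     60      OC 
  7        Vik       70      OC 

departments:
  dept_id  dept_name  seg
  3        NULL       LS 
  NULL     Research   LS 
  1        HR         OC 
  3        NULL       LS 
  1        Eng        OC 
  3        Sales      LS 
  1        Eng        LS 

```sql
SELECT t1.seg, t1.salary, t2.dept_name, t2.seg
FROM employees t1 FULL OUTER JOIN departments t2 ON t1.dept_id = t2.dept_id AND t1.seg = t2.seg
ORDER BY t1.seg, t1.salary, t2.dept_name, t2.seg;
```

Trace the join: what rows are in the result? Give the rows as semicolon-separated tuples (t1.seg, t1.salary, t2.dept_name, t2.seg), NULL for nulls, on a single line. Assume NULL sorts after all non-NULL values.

FULL OUTER JOIN keeps every row from both sides; unmatched rows get NULL for the other side's columns.
Matching on t1.dept_id = t2.dept_id AND t1.seg = t2.seg. A NULL in a compared column never satisfies the condition.
- t1[0] dept_id=8, seg=OC → no match; kept with NULLs on the t2 side.
- t1[1] dept_id=3, seg=OC → no match; kept with NULLs on the t2 side.
- t1[2] dept_id=3, seg=LS → 3 match(es) in t2 → 3 row(s).
- t1[3] dept_id=7, seg=LS → no match; kept with NULLs on the t2 side.
- t1[4] dept_id=NULL, seg=LS → no match; kept with NULLs on the t2 side.
- t1[5] dept_id=8, seg=LS → no match; kept with NULLs on the t2 side.
- t1[6] dept_id=7, seg=OC → no match; kept with NULLs on the t2 side.
- t1[7] dept_id=7, seg=OC → no match; kept with NULLs on the t2 side.
- 4 t2 row(s) had no t1 match → kept, t1 columns NULL.

(LS, 40, Sales, LS); (LS, 40, NULL, LS); (LS, 40, NULL, LS); (LS, 45, NULL, NULL); (LS, 80, NULL, NULL); (LS, 80, NULL, NULL); (OC, 60, NULL, NULL); (OC, 65, NULL, NULL); (OC, 70, NULL, NULL); (OC, 70, NULL, NULL); (NULL, NULL, Eng, LS); (NULL, NULL, Eng, OC); (NULL, NULL, HR, OC); (NULL, NULL, Research, LS)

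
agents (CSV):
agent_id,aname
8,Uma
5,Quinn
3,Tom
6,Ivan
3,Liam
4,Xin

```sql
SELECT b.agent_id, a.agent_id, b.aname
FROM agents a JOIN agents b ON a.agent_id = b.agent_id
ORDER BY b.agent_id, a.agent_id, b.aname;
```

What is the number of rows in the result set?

8

INNER JOIN keeps only pairs where the ON condition holds.
Matching on a.agent_id = b.agent_id.
- agent_id=8: 1 matching b row(s), so 1 row(s) emitted.
- agent_id=5: 1 matching b row(s), so 1 row(s) emitted.
- agent_id=3: 2 matching b row(s), so 2 row(s) emitted.
- agent_id=6: 1 matching b row(s), so 1 row(s) emitted.
- agent_id=3: 2 matching b row(s), so 2 row(s) emitted.
- agent_id=4: 1 matching b row(s), so 1 row(s) emitted.
Total: 8 rows.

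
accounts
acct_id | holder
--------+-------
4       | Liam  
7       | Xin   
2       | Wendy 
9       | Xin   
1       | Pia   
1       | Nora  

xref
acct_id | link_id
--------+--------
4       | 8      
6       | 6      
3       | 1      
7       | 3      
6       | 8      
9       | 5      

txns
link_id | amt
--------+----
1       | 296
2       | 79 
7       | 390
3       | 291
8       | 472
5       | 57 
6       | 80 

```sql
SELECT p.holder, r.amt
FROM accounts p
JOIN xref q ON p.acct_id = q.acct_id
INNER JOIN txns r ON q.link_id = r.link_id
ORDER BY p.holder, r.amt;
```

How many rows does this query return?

3

Step 1 — p INNER JOIN q on acct_id → 3 row(s).
Then INNER JOIN `txns r` on link_id: keep only rows whose q.link_id appears in r.
Result: 3 row(s).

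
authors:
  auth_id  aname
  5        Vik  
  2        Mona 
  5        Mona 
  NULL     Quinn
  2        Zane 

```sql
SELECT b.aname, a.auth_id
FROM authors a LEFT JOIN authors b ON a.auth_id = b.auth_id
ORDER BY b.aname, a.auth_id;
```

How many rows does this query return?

LEFT JOIN keeps every row from `authors a`; unmatched rows get NULL for `authors b`'s columns.
Matching on a.auth_id = b.auth_id. A NULL in a compared column never satisfies the condition.
- a row (auth_id=5): matches 2 b row(s) → 2 output row(s).
- a row (auth_id=2): matches 2 b row(s) → 2 output row(s).
- a row (auth_id=5): matches 2 b row(s) → 2 output row(s).
- a row (auth_id=NULL): no match → kept, b columns NULL.
- a row (auth_id=2): matches 2 b row(s) → 2 output row(s).
Total: 8 matched + 1 padded = 9 rows.

9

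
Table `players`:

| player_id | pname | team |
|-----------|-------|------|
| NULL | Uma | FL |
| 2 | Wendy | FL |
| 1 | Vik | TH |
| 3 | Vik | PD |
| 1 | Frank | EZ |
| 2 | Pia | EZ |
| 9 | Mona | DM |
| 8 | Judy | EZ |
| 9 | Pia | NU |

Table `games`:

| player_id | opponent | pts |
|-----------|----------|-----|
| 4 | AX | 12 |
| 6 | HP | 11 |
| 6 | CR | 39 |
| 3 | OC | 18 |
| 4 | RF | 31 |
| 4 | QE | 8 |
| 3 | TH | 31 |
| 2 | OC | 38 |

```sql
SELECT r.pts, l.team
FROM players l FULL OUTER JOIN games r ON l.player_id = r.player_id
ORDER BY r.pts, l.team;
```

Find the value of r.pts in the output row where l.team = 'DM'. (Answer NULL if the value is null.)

NULL

FULL OUTER JOIN keeps every row from both sides; unmatched rows get NULL for the other side's columns.
Matching on l.player_id = r.player_id. A NULL in a compared column never satisfies the condition.
- l[0] player_id=NULL → no match; kept with NULLs on the r side.
- l[1] player_id=2 → 1 match(es) in r → 1 row(s).
- l[2] player_id=1 → no match; kept with NULLs on the r side.
- l[3] player_id=3 → 2 match(es) in r → 2 row(s).
- l[4] player_id=1 → no match; kept with NULLs on the r side.
- l[5] player_id=2 → 1 match(es) in r → 1 row(s).
- l[6] player_id=9 → no match; kept with NULLs on the r side.
- l[7] player_id=8 → no match; kept with NULLs on the r side.
- l[8] player_id=9 → no match; kept with NULLs on the r side.
- 5 row(s) from r found no l partner → padded with NULL.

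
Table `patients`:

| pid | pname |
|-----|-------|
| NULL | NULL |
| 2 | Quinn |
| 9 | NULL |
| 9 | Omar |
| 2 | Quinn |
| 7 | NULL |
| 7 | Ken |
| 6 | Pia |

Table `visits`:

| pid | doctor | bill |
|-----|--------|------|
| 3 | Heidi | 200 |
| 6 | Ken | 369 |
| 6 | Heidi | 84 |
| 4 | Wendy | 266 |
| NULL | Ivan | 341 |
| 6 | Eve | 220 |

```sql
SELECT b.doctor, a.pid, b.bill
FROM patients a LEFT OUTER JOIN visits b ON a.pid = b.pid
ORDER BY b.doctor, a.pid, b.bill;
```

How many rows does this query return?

LEFT JOIN keeps every row from `patients`; unmatched rows get NULL for `visits`'s columns.
Matching on a.pid = b.pid. A NULL in a compared column never satisfies the condition.
- a[0] pid=NULL → no match; kept with NULLs on the b side.
- a[1] pid=2 → no match; kept with NULLs on the b side.
- a[2] pid=9 → no match; kept with NULLs on the b side.
- a[3] pid=9 → no match; kept with NULLs on the b side.
- a[4] pid=2 → no match; kept with NULLs on the b side.
- a[5] pid=7 → no match; kept with NULLs on the b side.
- a[6] pid=7 → no match; kept with NULLs on the b side.
- a[7] pid=6 → 3 match(es) in b → 3 row(s).
Total: 3 matched + 7 padded = 10 rows.

10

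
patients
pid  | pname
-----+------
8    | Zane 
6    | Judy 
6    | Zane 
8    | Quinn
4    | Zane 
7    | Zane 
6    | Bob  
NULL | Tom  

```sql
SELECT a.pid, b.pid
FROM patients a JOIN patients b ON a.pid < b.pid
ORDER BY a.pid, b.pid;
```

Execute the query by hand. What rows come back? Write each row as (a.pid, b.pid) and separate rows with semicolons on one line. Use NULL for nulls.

INNER JOIN keeps only pairs where the ON condition holds.
Matching on a.pid < b.pid. A NULL in a compared column never satisfies the condition.
- a[0] pid=8 → no match; dropped.
- a[1] pid=6 → 3 match(es) in b → 3 row(s).
- a[2] pid=6 → 3 match(es) in b → 3 row(s).
- a[3] pid=8 → no match; dropped.
- a[4] pid=4 → 6 match(es) in b → 6 row(s).
- a[5] pid=7 → 2 match(es) in b → 2 row(s).
- a[6] pid=6 → 3 match(es) in b → 3 row(s).
- a[7] pid=NULL → no match; dropped.

(4, 6); (4, 6); (4, 6); (4, 7); (4, 8); (4, 8); (6, 7); (6, 7); (6, 7); (6, 8); (6, 8); (6, 8); (6, 8); (6, 8); (6, 8); (7, 8); (7, 8)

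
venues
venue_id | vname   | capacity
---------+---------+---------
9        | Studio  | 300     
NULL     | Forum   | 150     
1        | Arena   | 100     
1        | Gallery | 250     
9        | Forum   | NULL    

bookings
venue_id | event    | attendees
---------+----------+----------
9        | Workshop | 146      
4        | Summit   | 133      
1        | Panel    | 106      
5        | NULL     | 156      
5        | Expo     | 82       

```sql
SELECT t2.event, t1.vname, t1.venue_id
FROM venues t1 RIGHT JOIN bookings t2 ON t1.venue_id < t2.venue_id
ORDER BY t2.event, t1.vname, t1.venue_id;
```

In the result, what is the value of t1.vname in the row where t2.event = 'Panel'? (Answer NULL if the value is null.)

RIGHT JOIN keeps every row from `bookings`; unmatched rows get NULL for `venues`'s columns.
Matching on t1.venue_id < t2.venue_id. A NULL in a compared column never satisfies the condition.
Matched pairs: 8; unmatched t2 rows kept: 1.

NULL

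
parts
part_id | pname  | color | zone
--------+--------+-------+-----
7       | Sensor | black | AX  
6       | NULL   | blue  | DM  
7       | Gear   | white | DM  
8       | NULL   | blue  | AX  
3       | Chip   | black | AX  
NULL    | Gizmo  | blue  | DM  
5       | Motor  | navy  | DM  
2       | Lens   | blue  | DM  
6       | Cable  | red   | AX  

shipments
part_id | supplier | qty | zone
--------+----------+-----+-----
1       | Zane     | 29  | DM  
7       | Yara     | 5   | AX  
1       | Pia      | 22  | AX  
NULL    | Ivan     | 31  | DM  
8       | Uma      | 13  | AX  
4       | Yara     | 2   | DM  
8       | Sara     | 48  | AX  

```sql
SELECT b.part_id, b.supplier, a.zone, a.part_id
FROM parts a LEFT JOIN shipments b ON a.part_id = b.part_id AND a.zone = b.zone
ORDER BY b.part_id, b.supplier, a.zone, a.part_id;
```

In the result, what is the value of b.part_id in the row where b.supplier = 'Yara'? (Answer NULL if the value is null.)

7

LEFT JOIN keeps every row from `parts`; unmatched rows get NULL for `shipments`'s columns.
Matching on a.part_id = b.part_id AND a.zone = b.zone. A NULL in a compared column never satisfies the condition.
Matched pairs: 3; unmatched a rows kept: 7.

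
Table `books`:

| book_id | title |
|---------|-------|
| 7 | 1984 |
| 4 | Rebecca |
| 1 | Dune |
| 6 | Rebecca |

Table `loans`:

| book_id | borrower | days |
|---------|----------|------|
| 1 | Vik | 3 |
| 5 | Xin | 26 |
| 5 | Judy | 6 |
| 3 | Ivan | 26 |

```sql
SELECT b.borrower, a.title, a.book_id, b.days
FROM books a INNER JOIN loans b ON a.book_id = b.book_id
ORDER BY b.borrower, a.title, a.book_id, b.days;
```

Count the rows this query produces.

INNER JOIN keeps only pairs where the ON condition holds.
Matching on a.book_id = b.book_id.
Matched pairs: 1.
Total: 1 rows.

1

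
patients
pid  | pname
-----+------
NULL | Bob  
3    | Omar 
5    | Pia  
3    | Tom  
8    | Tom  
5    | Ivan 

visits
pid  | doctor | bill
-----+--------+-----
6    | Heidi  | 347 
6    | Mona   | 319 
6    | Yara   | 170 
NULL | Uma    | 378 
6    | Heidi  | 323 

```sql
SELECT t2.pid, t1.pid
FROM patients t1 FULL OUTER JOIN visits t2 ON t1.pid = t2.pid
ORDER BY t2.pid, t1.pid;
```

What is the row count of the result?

11

FULL OUTER JOIN keeps every row from both sides; unmatched rows get NULL for the other side's columns.
Matching on t1.pid = t2.pid. A NULL in a compared column never satisfies the condition.
- t1 (pid=NULL) has no partner → padded with NULL.
- t1 (pid=3) has no partner → padded with NULL.
- t1 (pid=5) has no partner → padded with NULL.
- t1 (pid=3) has no partner → padded with NULL.
- t1 (pid=8) has no partner → padded with NULL.
- t1 (pid=5) has no partner → padded with NULL.
- 5 t2 row(s) had no t1 match → kept, t1 columns NULL.
Total: 0 matched + 11 padded = 11 rows.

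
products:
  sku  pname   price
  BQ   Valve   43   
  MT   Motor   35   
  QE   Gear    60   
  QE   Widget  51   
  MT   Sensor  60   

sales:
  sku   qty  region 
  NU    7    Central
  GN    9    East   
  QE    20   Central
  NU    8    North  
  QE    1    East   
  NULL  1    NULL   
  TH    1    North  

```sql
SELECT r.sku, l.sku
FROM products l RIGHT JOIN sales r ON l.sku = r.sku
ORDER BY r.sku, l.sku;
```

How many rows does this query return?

9

RIGHT JOIN keeps every row from `sales`; unmatched rows get NULL for `products`'s columns.
Matching on l.sku = r.sku. A NULL in a compared column never satisfies the condition.
- l row (sku=BQ): no match.
- l row (sku=MT): no match.
- l row (sku=QE): matches 2 r row(s) → 2 output row(s).
- l row (sku=QE): matches 2 r row(s) → 2 output row(s).
- l row (sku=MT): no match.
- 5 row(s) from r found no l partner → padded with NULL.
Total: 4 matched + 5 padded = 9 rows.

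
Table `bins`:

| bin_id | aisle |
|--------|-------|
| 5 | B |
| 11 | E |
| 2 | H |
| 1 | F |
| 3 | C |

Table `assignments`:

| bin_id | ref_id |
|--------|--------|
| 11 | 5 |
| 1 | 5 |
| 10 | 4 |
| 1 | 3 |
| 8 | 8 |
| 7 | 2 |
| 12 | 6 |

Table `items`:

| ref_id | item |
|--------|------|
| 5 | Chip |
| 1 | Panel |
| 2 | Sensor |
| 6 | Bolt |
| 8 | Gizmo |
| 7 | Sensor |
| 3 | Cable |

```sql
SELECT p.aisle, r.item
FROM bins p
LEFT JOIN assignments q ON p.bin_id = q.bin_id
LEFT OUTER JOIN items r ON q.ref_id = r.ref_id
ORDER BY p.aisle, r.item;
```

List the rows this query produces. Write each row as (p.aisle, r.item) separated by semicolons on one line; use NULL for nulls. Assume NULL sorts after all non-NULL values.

(B, NULL); (C, NULL); (E, Chip); (F, Cable); (F, Chip); (H, NULL)

Evaluate left to right. First `bins p LEFT JOIN assignments q` on bin_id: 6 row(s).
Then LEFT JOIN `items r` on ref_id: each of those 6 rows is kept; rows whose q.ref_id has no match in r get NULL for r's columns.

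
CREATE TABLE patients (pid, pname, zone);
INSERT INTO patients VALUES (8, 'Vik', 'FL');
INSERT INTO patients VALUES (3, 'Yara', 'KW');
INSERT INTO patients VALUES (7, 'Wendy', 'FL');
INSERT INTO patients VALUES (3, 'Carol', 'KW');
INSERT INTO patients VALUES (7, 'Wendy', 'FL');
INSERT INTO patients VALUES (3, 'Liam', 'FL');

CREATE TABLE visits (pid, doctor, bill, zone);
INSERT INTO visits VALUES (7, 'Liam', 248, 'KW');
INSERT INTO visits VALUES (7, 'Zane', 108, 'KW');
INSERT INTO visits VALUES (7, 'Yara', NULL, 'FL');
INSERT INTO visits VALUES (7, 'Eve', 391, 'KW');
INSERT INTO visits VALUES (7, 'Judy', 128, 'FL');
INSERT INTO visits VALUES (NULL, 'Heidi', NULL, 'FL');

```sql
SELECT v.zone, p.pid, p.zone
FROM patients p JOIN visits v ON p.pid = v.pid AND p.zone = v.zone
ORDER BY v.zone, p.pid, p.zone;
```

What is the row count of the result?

4

INNER JOIN keeps only pairs where the ON condition holds.
Matching on p.pid = v.pid AND p.zone = v.zone. A NULL in a compared column never satisfies the condition.
- pid=8, zone=FL: no matching v row, dropped.
- pid=3, zone=KW: no matching v row, dropped.
- pid=7, zone=FL: 2 matching v row(s), so 2 row(s) emitted.
- pid=3, zone=KW: no matching v row, dropped.
- pid=7, zone=FL: 2 matching v row(s), so 2 row(s) emitted.
- pid=3, zone=FL: no matching v row, dropped.
Total: 4 rows.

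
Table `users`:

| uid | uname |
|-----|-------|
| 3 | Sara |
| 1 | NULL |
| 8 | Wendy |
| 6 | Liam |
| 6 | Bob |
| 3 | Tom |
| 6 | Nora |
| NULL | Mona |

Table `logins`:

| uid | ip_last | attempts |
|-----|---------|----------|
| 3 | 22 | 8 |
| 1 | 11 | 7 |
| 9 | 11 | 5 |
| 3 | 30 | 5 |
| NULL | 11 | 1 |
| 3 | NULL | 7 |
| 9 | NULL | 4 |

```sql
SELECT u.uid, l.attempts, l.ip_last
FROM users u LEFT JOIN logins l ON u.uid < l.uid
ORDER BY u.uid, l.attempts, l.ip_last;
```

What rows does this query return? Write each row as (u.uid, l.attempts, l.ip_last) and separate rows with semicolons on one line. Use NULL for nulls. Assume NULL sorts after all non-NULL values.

(1, 4, NULL); (1, 5, 11); (1, 5, 30); (1, 7, NULL); (1, 8, 22); (3, 4, NULL); (3, 4, NULL); (3, 5, 11); (3, 5, 11); (6, 4, NULL); (6, 4, NULL); (6, 4, NULL); (6, 5, 11); (6, 5, 11); (6, 5, 11); (8, 4, NULL); (8, 5, 11); (NULL, NULL, NULL)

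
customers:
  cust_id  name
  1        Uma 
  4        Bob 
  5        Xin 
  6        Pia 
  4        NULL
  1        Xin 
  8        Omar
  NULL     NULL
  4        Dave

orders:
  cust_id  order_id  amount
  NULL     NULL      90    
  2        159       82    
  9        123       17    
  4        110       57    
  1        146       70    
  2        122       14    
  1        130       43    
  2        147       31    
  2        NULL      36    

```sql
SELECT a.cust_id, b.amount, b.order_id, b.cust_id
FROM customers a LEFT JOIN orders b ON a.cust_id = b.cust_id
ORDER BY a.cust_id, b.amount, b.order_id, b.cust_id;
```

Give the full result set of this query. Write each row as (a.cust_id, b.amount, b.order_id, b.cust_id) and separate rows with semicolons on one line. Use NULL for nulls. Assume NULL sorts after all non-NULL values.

(1, 43, 130, 1); (1, 43, 130, 1); (1, 70, 146, 1); (1, 70, 146, 1); (4, 57, 110, 4); (4, 57, 110, 4); (4, 57, 110, 4); (5, NULL, NULL, NULL); (6, NULL, NULL, NULL); (8, NULL, NULL, NULL); (NULL, NULL, NULL, NULL)

LEFT JOIN keeps every row from `customers`; unmatched rows get NULL for `orders`'s columns.
Matching on a.cust_id = b.cust_id. A NULL in a compared column never satisfies the condition.
- a (cust_id=1) pairs with 2 row(s) of b.
- a (cust_id=4) pairs with 1 row(s) of b.
- a (cust_id=5) has no partner → padded with NULL.
- a (cust_id=6) has no partner → padded with NULL.
- a (cust_id=4) pairs with 1 row(s) of b.
- a (cust_id=1) pairs with 2 row(s) of b.
- a (cust_id=8) has no partner → padded with NULL.
- a (cust_id=NULL) has no partner → padded with NULL.
- a (cust_id=4) pairs with 1 row(s) of b.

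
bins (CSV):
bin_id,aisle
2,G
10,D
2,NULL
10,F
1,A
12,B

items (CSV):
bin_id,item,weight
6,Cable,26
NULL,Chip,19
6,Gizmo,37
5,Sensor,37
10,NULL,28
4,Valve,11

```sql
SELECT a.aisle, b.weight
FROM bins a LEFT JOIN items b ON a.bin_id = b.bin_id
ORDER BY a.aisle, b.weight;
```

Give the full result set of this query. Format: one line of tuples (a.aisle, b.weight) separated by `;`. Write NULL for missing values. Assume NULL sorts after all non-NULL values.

(A, NULL); (B, NULL); (D, 28); (F, 28); (G, NULL); (NULL, NULL)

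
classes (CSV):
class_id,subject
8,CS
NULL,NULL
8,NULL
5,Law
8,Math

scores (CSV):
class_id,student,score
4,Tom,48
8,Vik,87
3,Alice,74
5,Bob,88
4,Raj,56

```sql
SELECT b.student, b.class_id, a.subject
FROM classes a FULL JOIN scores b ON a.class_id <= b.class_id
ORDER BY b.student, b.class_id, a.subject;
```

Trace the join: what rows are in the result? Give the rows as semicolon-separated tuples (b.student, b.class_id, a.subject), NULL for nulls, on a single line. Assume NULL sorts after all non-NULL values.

(Alice, 3, NULL); (Bob, 5, Law); (Raj, 4, NULL); (Tom, 4, NULL); (Vik, 8, CS); (Vik, 8, Law); (Vik, 8, Math); (Vik, 8, NULL); (NULL, NULL, NULL)

FULL OUTER JOIN keeps every row from both sides; unmatched rows get NULL for the other side's columns.
Matching on a.class_id <= b.class_id. A NULL in a compared column never satisfies the condition.
- a[0] class_id=8 → 1 match(es) in b → 1 row(s).
- a[1] class_id=NULL → no match; kept with NULLs on the b side.
- a[2] class_id=8 → 1 match(es) in b → 1 row(s).
- a[3] class_id=5 → 2 match(es) in b → 2 row(s).
- a[4] class_id=8 → 1 match(es) in b → 1 row(s).
- 3 b row(s) had no a match → kept, a columns NULL.
After projecting and ordering:
b.student | b.class_id | a.subject
Alice | 3 | NULL
Bob | 5 | Law
Raj | 4 | NULL
Tom | 4 | NULL
Vik | 8 | CS
Vik | 8 | Law
Vik | 8 | Math
Vik | 8 | NULL
NULL | NULL | NULL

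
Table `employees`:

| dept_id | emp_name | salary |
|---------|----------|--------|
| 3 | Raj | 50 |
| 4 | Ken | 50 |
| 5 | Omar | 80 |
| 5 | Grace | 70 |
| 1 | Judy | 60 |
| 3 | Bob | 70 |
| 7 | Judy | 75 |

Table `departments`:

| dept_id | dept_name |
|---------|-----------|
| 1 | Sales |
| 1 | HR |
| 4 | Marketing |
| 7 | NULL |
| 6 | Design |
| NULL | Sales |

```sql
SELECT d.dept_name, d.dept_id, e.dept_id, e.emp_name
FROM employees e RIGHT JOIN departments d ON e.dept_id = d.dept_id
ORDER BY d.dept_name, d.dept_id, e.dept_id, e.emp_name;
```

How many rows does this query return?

6

RIGHT JOIN keeps every row from `departments`; unmatched rows get NULL for `employees`'s columns.
Matching on e.dept_id = d.dept_id. A NULL in a compared column never satisfies the condition.
Matched pairs: 4; unmatched d rows kept: 2.
Total: 4 matched + 2 padded = 6 rows.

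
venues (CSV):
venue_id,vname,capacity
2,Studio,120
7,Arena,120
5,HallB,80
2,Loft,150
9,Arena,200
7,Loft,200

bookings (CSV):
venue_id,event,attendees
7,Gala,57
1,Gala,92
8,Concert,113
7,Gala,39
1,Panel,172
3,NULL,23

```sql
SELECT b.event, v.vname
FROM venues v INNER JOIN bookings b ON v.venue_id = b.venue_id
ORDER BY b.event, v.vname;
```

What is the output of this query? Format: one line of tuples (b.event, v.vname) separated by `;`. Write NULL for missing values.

(Gala, Arena); (Gala, Arena); (Gala, Loft); (Gala, Loft)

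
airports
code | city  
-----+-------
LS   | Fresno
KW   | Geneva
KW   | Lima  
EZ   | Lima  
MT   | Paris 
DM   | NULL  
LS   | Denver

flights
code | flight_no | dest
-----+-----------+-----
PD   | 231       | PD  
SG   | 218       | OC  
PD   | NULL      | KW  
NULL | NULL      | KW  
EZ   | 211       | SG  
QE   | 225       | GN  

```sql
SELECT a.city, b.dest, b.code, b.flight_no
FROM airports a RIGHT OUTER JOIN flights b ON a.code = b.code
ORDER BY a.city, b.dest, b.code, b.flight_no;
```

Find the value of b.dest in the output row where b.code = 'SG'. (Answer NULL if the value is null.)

OC

RIGHT JOIN keeps every row from `flights`; unmatched rows get NULL for `airports`'s columns.
Matching on a.code = b.code. A NULL in a compared column never satisfies the condition.
- code=LS: no matching b row.
- code=KW: no matching b row.
- code=KW: no matching b row.
- code=EZ: 1 matching b row(s), so 1 row(s) emitted.
- code=MT: no matching b row.
- code=DM: no matching b row.
- code=LS: no matching b row.
- 5 row(s) from b found no a partner → padded with NULL.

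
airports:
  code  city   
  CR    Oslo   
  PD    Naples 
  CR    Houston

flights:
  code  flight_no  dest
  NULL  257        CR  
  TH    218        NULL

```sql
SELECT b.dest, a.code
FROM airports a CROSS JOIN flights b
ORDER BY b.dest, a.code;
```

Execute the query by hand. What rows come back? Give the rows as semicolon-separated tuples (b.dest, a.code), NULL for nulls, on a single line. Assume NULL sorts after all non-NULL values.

CROSS JOIN pairs every row of `airports` with every row of `flights`: 3 × 2 = 6 rows.
After projecting and ordering:
b.dest | a.code
CR | CR
CR | CR
CR | PD
NULL | CR
NULL | CR
NULL | PD

(CR, CR); (CR, CR); (CR, PD); (NULL, CR); (NULL, CR); (NULL, PD)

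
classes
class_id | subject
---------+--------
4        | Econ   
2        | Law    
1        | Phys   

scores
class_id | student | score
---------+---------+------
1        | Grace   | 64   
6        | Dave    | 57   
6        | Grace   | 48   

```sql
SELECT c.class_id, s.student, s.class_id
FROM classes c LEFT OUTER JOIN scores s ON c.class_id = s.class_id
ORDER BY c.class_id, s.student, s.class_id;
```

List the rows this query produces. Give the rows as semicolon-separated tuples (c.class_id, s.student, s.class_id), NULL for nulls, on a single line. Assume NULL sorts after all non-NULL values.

(1, Grace, 1); (2, NULL, NULL); (4, NULL, NULL)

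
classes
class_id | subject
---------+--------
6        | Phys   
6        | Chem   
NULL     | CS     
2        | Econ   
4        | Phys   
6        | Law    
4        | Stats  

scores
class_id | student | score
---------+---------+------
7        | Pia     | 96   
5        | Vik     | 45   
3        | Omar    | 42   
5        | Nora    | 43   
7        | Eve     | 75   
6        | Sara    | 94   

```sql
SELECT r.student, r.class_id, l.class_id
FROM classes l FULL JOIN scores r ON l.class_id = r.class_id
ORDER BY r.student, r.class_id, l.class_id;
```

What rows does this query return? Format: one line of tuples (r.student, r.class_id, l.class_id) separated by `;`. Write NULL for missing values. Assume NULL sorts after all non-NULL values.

(Eve, 7, NULL); (Nora, 5, NULL); (Omar, 3, NULL); (Pia, 7, NULL); (Sara, 6, 6); (Sara, 6, 6); (Sara, 6, 6); (Vik, 5, NULL); (NULL, NULL, 2); (NULL, NULL, 4); (NULL, NULL, 4); (NULL, NULL, NULL)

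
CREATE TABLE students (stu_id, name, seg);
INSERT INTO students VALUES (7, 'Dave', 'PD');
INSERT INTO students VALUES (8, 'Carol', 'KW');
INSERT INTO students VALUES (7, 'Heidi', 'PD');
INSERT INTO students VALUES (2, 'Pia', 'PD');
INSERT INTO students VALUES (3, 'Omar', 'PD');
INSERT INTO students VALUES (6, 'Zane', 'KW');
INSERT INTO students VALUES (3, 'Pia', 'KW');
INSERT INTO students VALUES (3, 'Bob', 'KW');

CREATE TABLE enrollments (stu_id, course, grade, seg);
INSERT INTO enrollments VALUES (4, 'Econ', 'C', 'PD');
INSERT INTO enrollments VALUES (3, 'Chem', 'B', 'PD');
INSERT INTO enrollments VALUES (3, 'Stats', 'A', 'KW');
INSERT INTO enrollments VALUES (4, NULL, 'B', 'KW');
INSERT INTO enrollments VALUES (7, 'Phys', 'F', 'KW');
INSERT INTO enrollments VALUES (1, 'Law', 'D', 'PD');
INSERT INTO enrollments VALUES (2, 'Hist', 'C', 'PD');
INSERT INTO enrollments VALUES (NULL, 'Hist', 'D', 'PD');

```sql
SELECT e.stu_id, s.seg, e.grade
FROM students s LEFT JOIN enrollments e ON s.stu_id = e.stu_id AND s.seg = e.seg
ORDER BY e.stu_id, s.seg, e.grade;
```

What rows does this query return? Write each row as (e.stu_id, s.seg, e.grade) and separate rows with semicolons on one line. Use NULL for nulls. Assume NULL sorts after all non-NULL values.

LEFT JOIN keeps every row from `students`; unmatched rows get NULL for `enrollments`'s columns.
Matching on s.stu_id = e.stu_id AND s.seg = e.seg. A NULL in a compared column never satisfies the condition.
Matched pairs: 4; unmatched s rows kept: 4.

(2, PD, C); (3, KW, A); (3, KW, A); (3, PD, B); (NULL, KW, NULL); (NULL, KW, NULL); (NULL, PD, NULL); (NULL, PD, NULL)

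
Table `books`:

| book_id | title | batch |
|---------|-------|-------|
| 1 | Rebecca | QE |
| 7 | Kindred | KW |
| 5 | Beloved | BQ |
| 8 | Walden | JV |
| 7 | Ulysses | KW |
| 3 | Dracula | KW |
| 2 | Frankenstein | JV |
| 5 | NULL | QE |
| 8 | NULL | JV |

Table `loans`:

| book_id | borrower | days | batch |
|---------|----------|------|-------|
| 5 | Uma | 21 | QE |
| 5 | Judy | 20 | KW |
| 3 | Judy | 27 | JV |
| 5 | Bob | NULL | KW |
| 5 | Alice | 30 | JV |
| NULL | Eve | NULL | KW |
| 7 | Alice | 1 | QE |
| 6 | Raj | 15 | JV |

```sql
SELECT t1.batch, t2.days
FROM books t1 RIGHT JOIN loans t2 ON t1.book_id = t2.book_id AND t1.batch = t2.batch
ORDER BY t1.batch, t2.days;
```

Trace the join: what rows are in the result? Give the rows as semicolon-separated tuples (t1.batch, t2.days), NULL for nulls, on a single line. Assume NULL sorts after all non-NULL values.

(QE, 21); (NULL, 1); (NULL, 15); (NULL, 20); (NULL, 27); (NULL, 30); (NULL, NULL); (NULL, NULL)

RIGHT JOIN keeps every row from `loans`; unmatched rows get NULL for `books`'s columns.
Matching on t1.book_id = t2.book_id AND t1.batch = t2.batch. A NULL in a compared column never satisfies the condition.
- t1 (book_id=1, batch=QE) has no partner in t2.
- t1 (book_id=7, batch=KW) has no partner in t2.
- t1 (book_id=5, batch=BQ) has no partner in t2.
- t1 (book_id=8, batch=JV) has no partner in t2.
- t1 (book_id=7, batch=KW) has no partner in t2.
- t1 (book_id=3, batch=KW) has no partner in t2.
- t1 (book_id=2, batch=JV) has no partner in t2.
- t1 (book_id=5, batch=QE) pairs with 1 row(s) of t2.
- t1 (book_id=8, batch=JV) has no partner in t2.
- 7 t2 row(s) had no t1 match → kept, t1 columns NULL.
After projecting and ordering:
t1.batch | t2.days
QE | 21
NULL | 1
NULL | 15
NULL | 20
NULL | 27
NULL | 30
NULL | NULL
NULL | NULL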